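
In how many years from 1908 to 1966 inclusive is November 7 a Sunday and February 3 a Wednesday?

7

Check each year's weekday for November 7 and February 3:
  1908: Sat/Mon  1909: Sun/Wed ✓  1910: Mon/Thu  1911: Tue/Fri  1912: Thu/Sat  1913: Fri/Mon  1914: Sat/Tue  1915: Sun/Wed ✓  1916: Tue/Thu  1917: Wed/Sat  1918: Thu/Sun  1919: Fri/Mon  1920: Sun/Tue  1921: Mon/Thu  …(31 more)…  1953: Sat/Tue  1954: Sun/Wed ✓  1955: Mon/Thu  1956: Wed/Fri  1957: Thu/Sun  1958: Fri/Mon  1959: Sat/Tue  1960: Mon/Wed  1961: Tue/Fri  1962: Wed/Sat  1963: Thu/Sun  1964: Sat/Mon  1965: Sun/Wed ✓  1966: Mon/Thu
Both conditions hold in: 1909, 1915, 1926, 1937, 1943, 1954, 1965 — 7.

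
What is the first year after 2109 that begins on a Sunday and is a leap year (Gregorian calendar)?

2136

Jan 1 advances by 2 weekdays after a leap year and by 1 after a common year.
2109: Jan 1 is Tuesday.
2110: Wednesday
2111: Thursday
2112: Friday (leap)
2113: Sunday
2114: Monday
2115: Tuesday
2116: Wednesday (leap)
2117: Friday
2118: Saturday
2119: Sunday
2120: Monday (leap)
2121: Wednesday
2122: Thursday
2123: Friday
2124: Saturday (leap)
2125: Monday
2126: Tuesday
2127: Wednesday
2128: Thursday (leap)
2129: Saturday
2130: Sunday
2131: Monday
2132: Tuesday (leap)
2133: Thursday
2134: Friday
2135: Saturday
2136: Sunday (leap)
2136 begins on a Sunday and is a leap year.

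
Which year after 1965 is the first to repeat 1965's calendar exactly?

1971

Two years share a calendar iff Jan 1 falls on the same weekday and both are leap or both are common. 1965: Jan 1 is Friday, common year.
1966: Jan 1 Saturday, common
1967: Jan 1 Sunday, common
1968: Jan 1 Monday, leap
1969: Jan 1 Wednesday, common
1970: Jan 1 Thursday, common
1971: Jan 1 Friday, common
1971 matches on both conditions.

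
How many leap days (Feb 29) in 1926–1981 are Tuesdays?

Leap years in 1926–1981: 14 of them.
Feb 29 weekday advances by 5 (mod 7) from one leap year to the next four years later (or differs when a century non-leap intervenes).
Leap-day weekdays: 1928:Wed 1932:Mon 1936:Sat 1940:Thu 1944:Tue✓ 1948:Sun 1952:Fri 1956:Wed 1960:Mon 1964:Sat 1968:Thu 1972:Tue✓ 1976:Sun 1980:Fri
Tuesday: 1944, 1972 → 2.

2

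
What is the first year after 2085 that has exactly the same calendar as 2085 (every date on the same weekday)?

2091

Two years share a calendar iff Jan 1 falls on the same weekday and both are leap or both are common. 2085: Jan 1 is Monday, common year.
2086: Jan 1 Tuesday, common
2087: Jan 1 Wednesday, common
2088: Jan 1 Thursday, leap
2089: Jan 1 Saturday, common
2090: Jan 1 Sunday, common
2091: Jan 1 Monday, common
2091 matches on both conditions.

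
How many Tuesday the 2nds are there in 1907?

2

Check the 2nd of each month of 1907: Jan 2: Wed, Feb 2: Sat, Mar 2: Sat, Apr 2: Tue, May 2: Thu, Jun 2: Sun, Jul 2: Tue, Aug 2: Fri, Sep 2: Mon, Oct 2: Wed, Nov 2: Sat, Dec 2: Mon.
Tuesday occurs in April, July — 2 months.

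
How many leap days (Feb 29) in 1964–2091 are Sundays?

Leap years in 1964–2091: 32 of them.
Feb 29 weekday advances by 5 (mod 7) from one leap year to the next four years later (or differs when a century non-leap intervenes).
Leap-day weekdays: 1964:Sat 1968:Thu 1972:Tue 1976:Sun✓ 1980:Fri 1984:Wed 1988:Mon 1992:Sat 1996:Thu 2000:Tue 2004:Sun✓ 2008:Fri 2012:Wed …(6 more)… 2040:Wed 2044:Mon 2048:Sat 2052:Thu 2056:Tue 2060:Sun✓ 2064:Fri 2068:Wed 2072:Mon 2076:Sat 2080:Thu 2084:Tue 2088:Sun✓
Sunday: 1976, 2004, 2032, 2060, 2088 → 5.

5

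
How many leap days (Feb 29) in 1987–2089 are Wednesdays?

3

Leap years in 1987–2089: 26 of them.
Feb 29 weekday advances by 5 (mod 7) from one leap year to the next four years later (or differs when a century non-leap intervenes).
Leap-day weekdays: 1988:Mon 1992:Sat 1996:Thu 2000:Tue 2004:Sun 2008:Fri 2012:Wed✓ 2016:Mon 2020:Sat 2024:Thu 2028:Tue 2032:Sun 2036:Fri 2040:Wed✓ 2044:Mon 2048:Sat 2052:Thu 2056:Tue 2060:Sun 2064:Fri 2068:Wed✓ 2072:Mon 2076:Sat 2080:Thu 2084:Tue 2088:Sun
Wednesday: 2012, 2040, 2068 → 3.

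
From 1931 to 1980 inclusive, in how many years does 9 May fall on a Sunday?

7

Track 9 May's weekday year by year (advancing +1, or +2 across a Feb 29):
  1931: Sat  1932: Mon (+2)  1933: Tue (+1)  1934: Wed (+1)  1935: Thu (+1)
  1936: Sat (+2)  1937: Sun (+1) ✓  1938: Mon (+1)  1939: Tue (+1)  1940: Thu (+2)
  1941: Fri (+1)  1942: Sat (+1)  1943: Sun (+1) ✓  1944: Tue (+2)  … (22 more years) …
  1967: Tue (+1)  1968: Thu (+2)  1969: Fri (+1)  1970: Sat (+1)  1971: Sun (+1) ✓
  1972: Tue (+2)  1973: Wed (+1)  1974: Thu (+1)  1975: Fri (+1)  1976: Sun (+2) ✓
  1977: Mon (+1)  1978: Tue (+1)  1979: Wed (+1)  1980: Fri (+2)
Sunday years: 1937, 1943, 1948, 1954, 1965, 1971, 1976 — 7 in total.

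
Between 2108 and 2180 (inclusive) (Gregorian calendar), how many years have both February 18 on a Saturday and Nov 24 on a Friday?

8

Check each year's weekday for February 18 and Nov 24:
  2108: Sat/Sat  2109: Mon/Sun  2110: Tue/Mon  2111: Wed/Tue  2112: Thu/Thu  2113: Sat/Fri ✓  2114: Sun/Sat  2115: Mon/Sun  2116: Tue/Tue  2117: Thu/Wed  2118: Fri/Thu  2119: Sat/Fri ✓  2120: Sun/Sun  2121: Tue/Mon  …(45 more)…  2167: Wed/Tue  2168: Thu/Thu  2169: Sat/Fri ✓  2170: Sun/Sat  2171: Mon/Sun  2172: Tue/Tue  2173: Thu/Wed  2174: Fri/Thu  2175: Sat/Fri ✓  2176: Sun/Sun  2177: Tue/Mon  2178: Wed/Tue  2179: Thu/Wed  2180: Fri/Fri
Both conditions hold in: 2113, 2119, 2130, 2141, 2147, 2158, 2169, 2175 — 8.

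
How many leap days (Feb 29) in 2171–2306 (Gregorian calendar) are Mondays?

6

Leap years in 2171–2306: 32 of them.
Feb 29 weekday advances by 5 (mod 7) from one leap year to the next four years later (or differs when a century non-leap intervenes).
Leap-day weekdays: 2172:Sat 2176:Thu 2180:Tue 2184:Sun 2188:Fri 2192:Wed 2196:Mon✓ 2204:Wed 2208:Mon✓ 2212:Sat 2216:Thu 2220:Tue 2224:Sun …(6 more)… 2252:Sun 2256:Fri 2260:Wed 2264:Mon✓ 2268:Sat 2272:Thu 2276:Tue 2280:Sun 2284:Fri 2288:Wed 2292:Mon✓ 2296:Sat 2304:Mon✓
Monday: 2196, 2208, 2236, 2264, 2292, 2304 → 6.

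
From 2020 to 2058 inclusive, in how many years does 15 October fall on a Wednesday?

5

Track 15 October's weekday year by year (advancing +1, or +2 across a Feb 29):
  2020: Thu  2021: Fri (+1)  2022: Sat (+1)  2023: Sun (+1)  2024: Tue (+2)
  2025: Wed (+1) ✓  2026: Thu (+1)  2027: Fri (+1)  2028: Sun (+2)  2029: Mon (+1)
  2030: Tue (+1)  2031: Wed (+1) ✓  2032: Fri (+2)  2033: Sat (+1)  … (11 more years) …
  2045: Sun (+1)  2046: Mon (+1)  2047: Tue (+1)  2048: Thu (+2)  2049: Fri (+1)
  2050: Sat (+1)  2051: Sun (+1)  2052: Tue (+2)  2053: Wed (+1) ✓  2054: Thu (+1)
  2055: Fri (+1)  2056: Sun (+2)  2057: Mon (+1)  2058: Tue (+1)
Wednesday years: 2025, 2031, 2036, 2042, 2053 — 5 in total.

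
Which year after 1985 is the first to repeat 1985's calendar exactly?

1991

Two years share a calendar iff Jan 1 falls on the same weekday and both are leap or both are common. 1985: Jan 1 is Tuesday, common year.
1986: Jan 1 Wednesday, common
1987: Jan 1 Thursday, common
1988: Jan 1 Friday, leap
1989: Jan 1 Sunday, common
1990: Jan 1 Monday, common
1991: Jan 1 Tuesday, common
1991 matches on both conditions.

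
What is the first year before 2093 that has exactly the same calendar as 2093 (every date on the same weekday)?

Two years share a calendar iff Jan 1 falls on the same weekday and both are leap or both are common. 2093: Jan 1 is Thursday, common year.
2092: Jan 1 Tuesday, leap
2091: Jan 1 Monday, common
2090: Jan 1 Sunday, common
2089: Jan 1 Saturday, common
2088: Jan 1 Thursday, leap
2087: Jan 1 Wednesday, common
2086: Jan 1 Tuesday, common
2085: Jan 1 Monday, common
2084: Jan 1 Saturday, leap
2083: Jan 1 Friday, common
2082: Jan 1 Thursday, common
2082 matches on both conditions.

2082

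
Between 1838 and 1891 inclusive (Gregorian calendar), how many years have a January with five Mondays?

January has 31 days; it has five Mondays when Monday falls among the first (month-length − 28) days — i.e. when January 1 is one of Monday/Sunday/Saturday.
January 1 by year: 1838:Mon✓ 1839:Tue 1840:Wed 1841:Fri 1842:Sat✓ 1843:Sun✓ 1844:Mon✓ 1845:Wed 1846:Thu 1847:Fri 1848:Sat✓ 1849:Mon✓ 1850:Tue 1851:Wed 1852:Thu …(24 more)… 1877:Mon✓ 1878:Tue 1879:Wed 1880:Thu 1881:Sat✓ 1882:Sun✓ 1883:Mon✓ 1884:Tue 1885:Thu 1886:Fri 1887:Sat✓ 1888:Sun✓ 1889:Tue 1890:Wed 1891:Thu
Years with five Mondays: 1838, 1842, 1843, 1844, 1848, 1849, 1853, 1854, 1855, 1859, 1860, 1865, 1866, 1870, 1871, 1872, 1876, 1877, 1881, 1882, 1883, 1887, 1888 → 23.

23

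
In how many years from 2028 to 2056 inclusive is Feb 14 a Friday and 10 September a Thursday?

1

Check each year's weekday for Feb 14 and 10 September:
  2028: Mon/Sun  2029: Wed/Mon  2030: Thu/Tue  2031: Fri/Wed  2032: Sat/Fri  2033: Mon/Sat  2034: Tue/Sun  2035: Wed/Mon  2036: Thu/Wed  2037: Sat/Thu  2038: Sun/Fri  2039: Mon/Sat  2040: Tue/Mon  2041: Thu/Tue  2042: Fri/Wed  2043: Sat/Thu  2044: Sun/Sat  2045: Tue/Sun  2046: Wed/Mon  2047: Thu/Tue  2048: Fri/Thu ✓  2049: Sun/Fri  2050: Mon/Sat  2051: Tue/Sun  2052: Wed/Tue  2053: Fri/Wed  2054: Sat/Thu  2055: Sun/Fri  2056: Mon/Sun
Both conditions hold in: 2048 — 1.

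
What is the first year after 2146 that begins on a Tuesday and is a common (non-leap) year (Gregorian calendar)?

2154

Jan 1 advances by 2 weekdays after a leap year and by 1 after a common year.
2146: Jan 1 is Saturday.
2147: Sunday
2148: Monday (leap)
2149: Wednesday
2150: Thursday
2151: Friday
2152: Saturday (leap)
2153: Monday
2154: Tuesday
2154 begins on a Tuesday and is a common year.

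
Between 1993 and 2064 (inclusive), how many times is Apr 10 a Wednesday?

Track Apr 10's weekday year by year (advancing +1, or +2 across a Feb 29):
  1993: Sat  1994: Sun (+1)  1995: Mon (+1)  1996: Wed (+2) ✓  1997: Thu (+1)
  1998: Fri (+1)  1999: Sat (+1)  2000: Mon (+2)  2001: Tue (+1)  2002: Wed (+1) ✓
  2003: Thu (+1)  2004: Sat (+2)  2005: Sun (+1)  2006: Mon (+1)  … (44 more years) …
  2051: Mon (+1)  2052: Wed (+2) ✓  2053: Thu (+1)  2054: Fri (+1)  2055: Sat (+1)
  2056: Mon (+2)  2057: Tue (+1)  2058: Wed (+1) ✓  2059: Thu (+1)  2060: Sat (+2)
  2061: Sun (+1)  2062: Mon (+1)  2063: Tue (+1)  2064: Thu (+2)
Wednesday years: 1996, 2002, 2013, 2019, 2024, 2030, 2041, 2047, 2052, 2058 — 10 in total.

10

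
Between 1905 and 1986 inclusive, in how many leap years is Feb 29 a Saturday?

Leap years in 1905–1986: 20 of them.
Feb 29 weekday advances by 5 (mod 7) from one leap year to the next four years later (or differs when a century non-leap intervenes).
Leap-day weekdays: 1908:Sat✓ 1912:Thu 1916:Tue 1920:Sun 1924:Fri 1928:Wed 1932:Mon 1936:Sat✓ 1940:Thu 1944:Tue 1948:Sun 1952:Fri 1956:Wed 1960:Mon 1964:Sat✓ 1968:Thu 1972:Tue 1976:Sun 1980:Fri 1984:Wed
Saturday: 1908, 1936, 1964 → 3.

3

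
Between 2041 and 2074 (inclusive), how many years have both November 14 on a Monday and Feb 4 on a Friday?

Check each year's weekday for November 14 and Feb 4:
  2041: Thu/Mon  2042: Fri/Tue  2043: Sat/Wed  2044: Mon/Thu  2045: Tue/Sat  2046: Wed/Sun  2047: Thu/Mon  2048: Sat/Tue  2049: Sun/Thu  2050: Mon/Fri ✓  2051: Tue/Sat  2052: Thu/Sun  2053: Fri/Tue  2054: Sat/Wed  …(6 more)…  2061: Mon/Fri ✓  2062: Tue/Sat  2063: Wed/Sun  2064: Fri/Mon  2065: Sat/Wed  2066: Sun/Thu  2067: Mon/Fri ✓  2068: Wed/Sat  2069: Thu/Mon  2070: Fri/Tue  2071: Sat/Wed  2072: Mon/Thu  2073: Tue/Sat  2074: Wed/Sun
Both conditions hold in: 2050, 2061, 2067 — 3.

3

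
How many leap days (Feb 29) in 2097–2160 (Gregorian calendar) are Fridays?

3

Leap years in 2097–2160: 15 of them.
Feb 29 weekday advances by 5 (mod 7) from one leap year to the next four years later (or differs when a century non-leap intervenes).
Leap-day weekdays: 2104:Fri✓ 2108:Wed 2112:Mon 2116:Sat 2120:Thu 2124:Tue 2128:Sun 2132:Fri✓ 2136:Wed 2140:Mon 2144:Sat 2148:Thu 2152:Tue 2156:Sun 2160:Fri✓
Friday: 2104, 2132, 2160 → 3.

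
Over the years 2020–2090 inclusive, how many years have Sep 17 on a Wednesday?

10

Track Sep 17's weekday year by year (advancing +1, or +2 across a Feb 29):
  2020: Thu  2021: Fri (+1)  2022: Sat (+1)  2023: Sun (+1)  2024: Tue (+2)
  2025: Wed (+1) ✓  2026: Thu (+1)  2027: Fri (+1)  2028: Sun (+2)  2029: Mon (+1)
  2030: Tue (+1)  2031: Wed (+1) ✓  2032: Fri (+2)  2033: Sat (+1)  … (43 more years) …
  2077: Fri (+1)  2078: Sat (+1)  2079: Sun (+1)  2080: Tue (+2)  2081: Wed (+1) ✓
  2082: Thu (+1)  2083: Fri (+1)  2084: Sun (+2)  2085: Mon (+1)  2086: Tue (+1)
  2087: Wed (+1) ✓  2088: Fri (+2)  2089: Sat (+1)  2090: Sun (+1)
Wednesday years: 2025, 2031, 2036, 2042, 2053, 2059, 2064, 2070, 2081, 2087 — 10 in total.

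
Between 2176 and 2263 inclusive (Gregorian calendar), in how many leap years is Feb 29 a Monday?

Leap years in 2176–2263: 21 of them.
Feb 29 weekday advances by 5 (mod 7) from one leap year to the next four years later (or differs when a century non-leap intervenes).
Leap-day weekdays: 2176:Thu 2180:Tue 2184:Sun 2188:Fri 2192:Wed 2196:Mon✓ 2204:Wed 2208:Mon✓ 2212:Sat 2216:Thu 2220:Tue 2224:Sun 2228:Fri 2232:Wed 2236:Mon✓ 2240:Sat 2244:Thu 2248:Tue 2252:Sun 2256:Fri 2260:Wed
Monday: 2196, 2208, 2236 → 3.

3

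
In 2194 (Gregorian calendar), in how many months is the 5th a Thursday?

Check the 5th of each month of 2194: Jan 5: Sun, Feb 5: Wed, Mar 5: Wed, Apr 5: Sat, May 5: Mon, Jun 5: Thu, Jul 5: Sat, Aug 5: Tue, Sep 5: Fri, Oct 5: Sun, Nov 5: Wed, Dec 5: Fri.
Thursday occurs in June — 1 month.

1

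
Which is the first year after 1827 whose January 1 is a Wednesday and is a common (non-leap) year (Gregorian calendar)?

1834

Jan 1 advances by 2 weekdays after a leap year and by 1 after a common year.
1827: Jan 1 is Monday.
1828: Tuesday (leap)
1829: Thursday
1830: Friday
1831: Saturday
1832: Sunday (leap)
1833: Tuesday
1834: Wednesday
1834 begins on a Wednesday and is a common year.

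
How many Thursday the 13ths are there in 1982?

1

Check the 13th of each month of 1982: Jan 13: Wed, Feb 13: Sat, Mar 13: Sat, Apr 13: Tue, May 13: Thu, Jun 13: Sun, Jul 13: Tue, Aug 13: Fri, Sep 13: Mon, Oct 13: Wed, Nov 13: Sat, Dec 13: Mon.
Thursday occurs in May — 1 month.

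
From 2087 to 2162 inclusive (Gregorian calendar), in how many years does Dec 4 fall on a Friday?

Track Dec 4's weekday year by year (advancing +1, or +2 across a Feb 29):
  2087: Thu  2088: Sat (+2)  2089: Sun (+1)  2090: Mon (+1)  2091: Tue (+1)
  2092: Thu (+2)  2093: Fri (+1) ✓  2094: Sat (+1)  2095: Sun (+1)  2096: Tue (+2)
  2097: Wed (+1)  2098: Thu (+1)  2099: Fri (+1) ✓  2100: Sat (+1)  … (48 more years) …
  2149: Thu (+1)  2150: Fri (+1) ✓  2151: Sat (+1)  2152: Mon (+2)  2153: Tue (+1)
  2154: Wed (+1)  2155: Thu (+1)  2156: Sat (+2)  2157: Sun (+1)  2158: Mon (+1)
  2159: Tue (+1)  2160: Thu (+2)  2161: Fri (+1) ✓  2162: Sat (+1)
Friday years: 2093, 2099, 2105, 2111, 2116, 2122, 2133, 2139, 2144, 2150, 2161 — 11 in total.

11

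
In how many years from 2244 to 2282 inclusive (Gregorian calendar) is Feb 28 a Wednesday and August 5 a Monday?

2

Check each year's weekday for Feb 28 and August 5:
  2244: Wed/Mon ✓  2245: Fri/Tue  2246: Sat/Wed  2247: Sun/Thu  2248: Mon/Sat  2249: Wed/Sun  2250: Thu/Mon  2251: Fri/Tue  2252: Sat/Thu  2253: Mon/Fri  2254: Tue/Sat  2255: Wed/Sun  2256: Thu/Tue  2257: Sat/Wed  …(11 more)…  2269: Sun/Thu  2270: Mon/Fri  2271: Tue/Sat  2272: Wed/Mon ✓  2273: Fri/Tue  2274: Sat/Wed  2275: Sun/Thu  2276: Mon/Sat  2277: Wed/Sun  2278: Thu/Mon  2279: Fri/Tue  2280: Sat/Thu  2281: Mon/Fri  2282: Tue/Sat
Both conditions hold in: 2244, 2272 — 2.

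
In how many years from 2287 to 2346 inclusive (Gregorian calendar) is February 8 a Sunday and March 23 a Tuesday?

1

Check each year's weekday for February 8 and March 23:
  2287: Tue/Wed  2288: Wed/Fri  2289: Fri/Sat  2290: Sat/Sun  2291: Sun/Mon  2292: Mon/Wed  2293: Wed/Thu  2294: Thu/Fri  2295: Fri/Sat  2296: Sat/Mon  2297: Mon/Tue  2298: Tue/Wed  2299: Wed/Thu  2300: Thu/Fri  …(32 more)…  2333: Wed/Thu  2334: Thu/Fri  2335: Fri/Sat  2336: Sat/Mon  2337: Mon/Tue  2338: Tue/Wed  2339: Wed/Thu  2340: Thu/Sat  2341: Sat/Sun  2342: Sun/Mon  2343: Mon/Tue  2344: Tue/Thu  2345: Thu/Fri  2346: Fri/Sat
Both conditions hold in: 2320 — 1.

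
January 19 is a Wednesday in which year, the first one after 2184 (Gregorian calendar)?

From one year to the next, a fixed date's weekday advances by 1, or by 2 when a Feb 29 lies between the two dates.
2184: January 19 is Monday.
2185: Wednesday (+2)
January 19 falls on a Wednesday in 2185.

2185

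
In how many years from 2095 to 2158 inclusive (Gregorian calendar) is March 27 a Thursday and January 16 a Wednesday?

2

Check each year's weekday for March 27 and January 16:
  2095: Sun/Sun  2096: Tue/Mon  2097: Wed/Wed  2098: Thu/Thu  2099: Fri/Fri  2100: Sat/Sat  2101: Sun/Sun  2102: Mon/Mon  2103: Tue/Tue  2104: Thu/Wed ✓  2105: Fri/Fri  2106: Sat/Sat  2107: Sun/Sun  2108: Tue/Mon  …(36 more)…  2145: Sat/Sat  2146: Sun/Sun  2147: Mon/Mon  2148: Wed/Tue  2149: Thu/Thu  2150: Fri/Fri  2151: Sat/Sat  2152: Mon/Sun  2153: Tue/Tue  2154: Wed/Wed  2155: Thu/Thu  2156: Sat/Fri  2157: Sun/Sun  2158: Mon/Mon
Both conditions hold in: 2104, 2132 — 2.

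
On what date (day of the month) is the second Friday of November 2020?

13

November 1, 2020 is a Sunday, so the first Friday is the 6th.
The second Friday is 6 + 7 = 13.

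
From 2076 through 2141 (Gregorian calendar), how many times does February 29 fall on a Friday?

3

Leap years in 2076–2141: 16 of them.
Feb 29 weekday advances by 5 (mod 7) from one leap year to the next four years later (or differs when a century non-leap intervenes).
Leap-day weekdays: 2076:Sat 2080:Thu 2084:Tue 2088:Sun 2092:Fri✓ 2096:Wed 2104:Fri✓ 2108:Wed 2112:Mon 2116:Sat 2120:Thu 2124:Tue 2128:Sun 2132:Fri✓ 2136:Wed 2140:Mon
Friday: 2092, 2104, 2132 → 3.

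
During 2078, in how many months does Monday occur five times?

4

A month of length L has five Mondays iff its first Monday is on day ≤ L−28 (so day 1–3 in a 31-day month, 1–2 in a 30-day month, day 1 in a leap February).
Checking each month of 2078: Jan starts Sat (31d) ✓; Feb starts Tue (28d); Mar starts Tue (31d); Apr starts Fri (30d); May starts Sun (31d) ✓; Jun starts Wed (30d); Jul starts Fri (31d); Aug starts Mon (31d) ✓; Sep starts Thu (30d); Oct starts Sat (31d) ✓; Nov starts Tue (30d); Dec starts Thu (31d).
Five-Monday months: January, May, August, October → 4.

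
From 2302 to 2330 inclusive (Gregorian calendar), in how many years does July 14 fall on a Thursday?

Track July 14's weekday year by year (advancing +1, or +2 across a Feb 29):
  2302: Mon  2303: Tue (+1)  2304: Thu (+2) ✓  2305: Fri (+1)  2306: Sat (+1)
  2307: Sun (+1)  2308: Tue (+2)  2309: Wed (+1)  2310: Thu (+1) ✓  2311: Fri (+1)
  2312: Sun (+2)  2313: Mon (+1)  2314: Tue (+1)  2315: Wed (+1)  2316: Fri (+2)
  2317: Sat (+1)  2318: Sun (+1)  2319: Mon (+1)  2320: Wed (+2)  2321: Thu (+1) ✓
  2322: Fri (+1)  2323: Sat (+1)  2324: Mon (+2)  2325: Tue (+1)  2326: Wed (+1)
  2327: Thu (+1) ✓  2328: Sat (+2)  2329: Sun (+1)  2330: Mon (+1)
Thursday years: 2304, 2310, 2321, 2327 — 4 in total.

4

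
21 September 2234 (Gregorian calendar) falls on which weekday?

Sunday

January 1, 2234 is a Wednesday.
September 21 is day 264 of the year, i.e. 263 days after Jan 1.
263 mod 7 = 4, so advance 4 weekdays from Wednesday: Sunday.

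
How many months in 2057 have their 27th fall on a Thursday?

2

Check the 27th of each month of 2057: Jan 27: Sat, Feb 27: Tue, Mar 27: Tue, Apr 27: Fri, May 27: Sun, Jun 27: Wed, Jul 27: Fri, Aug 27: Mon, Sep 27: Thu, Oct 27: Sat, Nov 27: Tue, Dec 27: Thu.
Thursday occurs in September, December — 2 months.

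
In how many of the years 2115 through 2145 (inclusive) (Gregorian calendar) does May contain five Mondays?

13

May has 31 days; it has five Mondays when Monday falls among the first (month-length − 28) days — i.e. when May 1 is one of Monday/Sunday/Saturday.
May 1 by year: 2115:Wed 2116:Fri 2117:Sat✓ 2118:Sun✓ 2119:Mon✓ 2120:Wed 2121:Thu 2122:Fri 2123:Sat✓ 2124:Mon✓ 2125:Tue 2126:Wed 2127:Thu 2128:Sat✓ 2129:Sun✓ 2130:Mon✓ 2131:Tue 2132:Thu 2133:Fri 2134:Sat✓ 2135:Sun✓ 2136:Tue 2137:Wed 2138:Thu 2139:Fri 2140:Sun✓ 2141:Mon✓ 2142:Tue 2143:Wed 2144:Fri 2145:Sat✓
Years with five Mondays: 2117, 2118, 2119, 2123, 2124, 2128, 2129, 2130, 2134, 2135, 2140, 2141, 2145 → 13.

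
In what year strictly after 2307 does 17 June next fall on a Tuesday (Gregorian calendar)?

From one year to the next, a fixed date's weekday advances by 1, or by 2 when a Feb 29 lies between the two dates.
2307: June 17 is Monday.
2308: Wednesday (+2)
2309: Thursday (+1)
2310: Friday (+1)
2311: Saturday (+1)
2312: Monday (+2)
2313: Tuesday (+1)
17 June falls on a Tuesday in 2313.

2313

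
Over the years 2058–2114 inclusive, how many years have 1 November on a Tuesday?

9

Track 1 November's weekday year by year (advancing +1, or +2 across a Feb 29):
  2058: Fri  2059: Sat (+1)  2060: Mon (+2)  2061: Tue (+1) ✓  2062: Wed (+1)
  2063: Thu (+1)  2064: Sat (+2)  2065: Sun (+1)  2066: Mon (+1)  2067: Tue (+1) ✓
  2068: Thu (+2)  2069: Fri (+1)  2070: Sat (+1)  2071: Sun (+1)  … (29 more years) …
  2101: Tue (+1) ✓  2102: Wed (+1)  2103: Thu (+1)  2104: Sat (+2)  2105: Sun (+1)
  2106: Mon (+1)  2107: Tue (+1) ✓  2108: Thu (+2)  2109: Fri (+1)  2110: Sat (+1)
  2111: Sun (+1)  2112: Tue (+2) ✓  2113: Wed (+1)  2114: Thu (+1)
Tuesday years: 2061, 2067, 2072, 2078, 2089, 2095, 2101, 2107, 2112 — 9 in total.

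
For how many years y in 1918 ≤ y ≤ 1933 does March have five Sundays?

7

March has 31 days; it has five Sundays when Sunday falls among the first (month-length − 28) days — i.e. when March 1 is one of Sunday/Saturday/Friday.
March 1 by year: 1918:Fri✓ 1919:Sat✓ 1920:Mon 1921:Tue 1922:Wed 1923:Thu 1924:Sat✓ 1925:Sun✓ 1926:Mon 1927:Tue 1928:Thu 1929:Fri✓ 1930:Sat✓ 1931:Sun✓ 1932:Tue 1933:Wed
Years with five Sundays: 1918, 1919, 1924, 1925, 1929, 1930, 1931 → 7.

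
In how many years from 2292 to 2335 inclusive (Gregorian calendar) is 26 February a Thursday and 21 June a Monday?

1

Check each year's weekday for 26 February and 21 June:
  2292: Fri/Tue  2293: Sun/Wed  2294: Mon/Thu  2295: Tue/Fri  2296: Wed/Sun  2297: Fri/Mon  2298: Sat/Tue  2299: Sun/Wed  2300: Mon/Thu  2301: Tue/Fri  2302: Wed/Sat  2303: Thu/Sun  2304: Fri/Tue  2305: Sun/Wed  …(16 more)…  2322: Sun/Wed  2323: Mon/Thu  2324: Tue/Sat  2325: Thu/Sun  2326: Fri/Mon  2327: Sat/Tue  2328: Sun/Thu  2329: Tue/Fri  2330: Wed/Sat  2331: Thu/Sun  2332: Fri/Tue  2333: Sun/Wed  2334: Mon/Thu  2335: Tue/Fri
Both conditions hold in: 2320 — 1.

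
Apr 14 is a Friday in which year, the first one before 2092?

2090

From one year to the next, a fixed date's weekday advances by 1, or by 2 when a Feb 29 lies between the two dates.
2092: April 14 is Monday.
2091: Saturday (−2)
2090: Friday (−1)
Apr 14 falls on a Friday in 2090.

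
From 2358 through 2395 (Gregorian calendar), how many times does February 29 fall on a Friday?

Leap years in 2358–2395: 9 of them.
Feb 29 weekday advances by 5 (mod 7) from one leap year to the next four years later (or differs when a century non-leap intervenes).
Leap-day weekdays: 2360:Mon 2364:Sat 2368:Thu 2372:Tue 2376:Sun 2380:Fri✓ 2384:Wed 2388:Mon 2392:Sat
Friday: 2380 → 1.

1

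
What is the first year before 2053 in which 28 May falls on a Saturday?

From one year to the next, a fixed date's weekday advances by 1, or by 2 when a Feb 29 lies between the two dates.
2053: May 28 is Wednesday.
2052: Tuesday (−1)
2051: Sunday (−2)
2050: Saturday (−1)
28 May falls on a Saturday in 2050.

2050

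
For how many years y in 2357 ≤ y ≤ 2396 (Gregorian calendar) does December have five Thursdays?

17

December has 31 days; it has five Thursdays when Thursday falls among the first (month-length − 28) days — i.e. when December 1 is one of Thursday/Wednesday/Tuesday.
December 1 by year: 2357:Sun 2358:Mon 2359:Tue✓ 2360:Thu✓ 2361:Fri 2362:Sat 2363:Sun 2364:Tue✓ 2365:Wed✓ 2366:Thu✓ 2367:Fri 2368:Sun 2369:Mon 2370:Tue✓ 2371:Wed✓ …(10 more)… 2382:Wed✓ 2383:Thu✓ 2384:Sat 2385:Sun 2386:Mon 2387:Tue✓ 2388:Thu✓ 2389:Fri 2390:Sat 2391:Sun 2392:Tue✓ 2393:Wed✓ 2394:Thu✓ 2395:Fri 2396:Sun
Years with five Thursdays: 2359, 2360, 2364, 2365, 2366, 2370, 2371, 2376, 2377, 2381, 2382, 2383, 2387, 2388, 2392, 2393, 2394 → 17.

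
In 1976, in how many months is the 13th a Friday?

Check the 13th of each month of 1976: Jan 13: Tue, Feb 13: Fri, Mar 13: Sat, Apr 13: Tue, May 13: Thu, Jun 13: Sun, Jul 13: Tue, Aug 13: Fri, Sep 13: Mon, Oct 13: Wed, Nov 13: Sat, Dec 13: Mon.
Friday occurs in February, August — 2 months.

2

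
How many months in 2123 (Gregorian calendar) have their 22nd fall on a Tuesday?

1

Check the 22nd of each month of 2123: Jan 22: Fri, Feb 22: Mon, Mar 22: Mon, Apr 22: Thu, May 22: Sat, Jun 22: Tue, Jul 22: Thu, Aug 22: Sun, Sep 22: Wed, Oct 22: Fri, Nov 22: Mon, Dec 22: Wed.
Tuesday occurs in June — 1 month.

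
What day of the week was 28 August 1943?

January 1, 1943 is a Friday.
August 28 is day 240 of the year, i.e. 239 days after Jan 1.
239 mod 7 = 1, so advance 1 weekday from Friday: Saturday.

Saturday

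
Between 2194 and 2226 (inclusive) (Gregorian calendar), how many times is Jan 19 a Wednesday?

4

Track Jan 19's weekday year by year (advancing +1, or +2 across a Feb 29):
  2194: Sun  2195: Mon (+1)  2196: Tue (+1)  2197: Thu (+2)  2198: Fri (+1)
  2199: Sat (+1)  2200: Sun (+1)  2201: Mon (+1)  2202: Tue (+1)  2203: Wed (+1) ✓
  2204: Thu (+1)  2205: Sat (+2)  2206: Sun (+1)  2207: Mon (+1)  … (5 more years) …
  2213: Tue (+2)  2214: Wed (+1) ✓  2215: Thu (+1)  2216: Fri (+1)  2217: Sun (+2)
  2218: Mon (+1)  2219: Tue (+1)  2220: Wed (+1) ✓  2221: Fri (+2)  2222: Sat (+1)
  2223: Sun (+1)  2224: Mon (+1)  2225: Wed (+2) ✓  2226: Thu (+1)
Wednesday years: 2203, 2214, 2220, 2225 — 4 in total.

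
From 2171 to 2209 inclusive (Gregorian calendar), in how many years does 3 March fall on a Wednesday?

5

Track 3 March's weekday year by year (advancing +1, or +2 across a Feb 29):
  2171: Sun  2172: Tue (+2)  2173: Wed (+1) ✓  2174: Thu (+1)  2175: Fri (+1)
  2176: Sun (+2)  2177: Mon (+1)  2178: Tue (+1)  2179: Wed (+1) ✓  2180: Fri (+2)
  2181: Sat (+1)  2182: Sun (+1)  2183: Mon (+1)  2184: Wed (+2) ✓  … (11 more years) …
  2196: Thu (+2)  2197: Fri (+1)  2198: Sat (+1)  2199: Sun (+1)  2200: Mon (+1)
  2201: Tue (+1)  2202: Wed (+1) ✓  2203: Thu (+1)  2204: Sat (+2)  2205: Sun (+1)
  2206: Mon (+1)  2207: Tue (+1)  2208: Thu (+2)  2209: Fri (+1)
Wednesday years: 2173, 2179, 2184, 2190, 2202 — 5 in total.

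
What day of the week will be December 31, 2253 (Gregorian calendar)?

Saturday

January 1, 2253 is a Saturday.
December 31 is day 365 of the year, i.e. 364 days after Jan 1.
364 mod 7 = 0, so advance 0 weekdays from Saturday: Saturday.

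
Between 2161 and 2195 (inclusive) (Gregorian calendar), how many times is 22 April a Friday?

5

Track 22 April's weekday year by year (advancing +1, or +2 across a Feb 29):
  2161: Wed  2162: Thu (+1)  2163: Fri (+1) ✓  2164: Sun (+2)  2165: Mon (+1)
  2166: Tue (+1)  2167: Wed (+1)  2168: Fri (+2) ✓  2169: Sat (+1)  2170: Sun (+1)
  2171: Mon (+1)  2172: Wed (+2)  2173: Thu (+1)  2174: Fri (+1) ✓  … (7 more years) …
  2182: Mon (+1)  2183: Tue (+1)  2184: Thu (+2)  2185: Fri (+1) ✓  2186: Sat (+1)
  2187: Sun (+1)  2188: Tue (+2)  2189: Wed (+1)  2190: Thu (+1)  2191: Fri (+1) ✓
  2192: Sun (+2)  2193: Mon (+1)  2194: Tue (+1)  2195: Wed (+1)
Friday years: 2163, 2168, 2174, 2185, 2191 — 5 in total.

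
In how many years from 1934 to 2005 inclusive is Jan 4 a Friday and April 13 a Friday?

Check each year's weekday for Jan 4 and April 13:
  1934: Thu/Fri  1935: Fri/Sat  1936: Sat/Mon  1937: Mon/Tue  1938: Tue/Wed  1939: Wed/Thu  1940: Thu/Sat  1941: Sat/Sun  1942: Sun/Mon  1943: Mon/Tue  1944: Tue/Thu  1945: Thu/Fri  1946: Fri/Sat  1947: Sat/Sun  …(44 more)…  1992: Sat/Mon  1993: Mon/Tue  1994: Tue/Wed  1995: Wed/Thu  1996: Thu/Sat  1997: Sat/Sun  1998: Sun/Mon  1999: Mon/Tue  2000: Tue/Thu  2001: Thu/Fri  2002: Fri/Sat  2003: Sat/Sun  2004: Sun/Tue  2005: Tue/Wed
Both conditions hold in: no year — 0.

0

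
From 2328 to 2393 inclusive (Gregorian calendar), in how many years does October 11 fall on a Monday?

Track October 11's weekday year by year (advancing +1, or +2 across a Feb 29):
  2328: Thu  2329: Fri (+1)  2330: Sat (+1)  2331: Sun (+1)  2332: Tue (+2)
  2333: Wed (+1)  2334: Thu (+1)  2335: Fri (+1)  2336: Sun (+2)  2337: Mon (+1) ✓
  2338: Tue (+1)  2339: Wed (+1)  2340: Fri (+2)  2341: Sat (+1)  … (38 more years) …
  2380: Sat (+2)  2381: Sun (+1)  2382: Mon (+1) ✓  2383: Tue (+1)  2384: Thu (+2)
  2385: Fri (+1)  2386: Sat (+1)  2387: Sun (+1)  2388: Tue (+2)  2389: Wed (+1)
  2390: Thu (+1)  2391: Fri (+1)  2392: Sun (+2)  2393: Mon (+1) ✓
Monday years: 2337, 2343, 2348, 2354, 2365, 2371, 2376, 2382, 2393 — 9 in total.

9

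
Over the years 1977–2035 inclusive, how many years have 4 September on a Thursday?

Track 4 September's weekday year by year (advancing +1, or +2 across a Feb 29):
  1977: Sun  1978: Mon (+1)  1979: Tue (+1)  1980: Thu (+2) ✓  1981: Fri (+1)
  1982: Sat (+1)  1983: Sun (+1)  1984: Tue (+2)  1985: Wed (+1)  1986: Thu (+1) ✓
  1987: Fri (+1)  1988: Sun (+2)  1989: Mon (+1)  1990: Tue (+1)  … (31 more years) …
  2022: Sun (+1)  2023: Mon (+1)  2024: Wed (+2)  2025: Thu (+1) ✓  2026: Fri (+1)
  2027: Sat (+1)  2028: Mon (+2)  2029: Tue (+1)  2030: Wed (+1)  2031: Thu (+1) ✓
  2032: Sat (+2)  2033: Sun (+1)  2034: Mon (+1)  2035: Tue (+1)
Thursday years: 1980, 1986, 1997, 2003, 2008, 2014, 2025, 2031 — 8 in total.

8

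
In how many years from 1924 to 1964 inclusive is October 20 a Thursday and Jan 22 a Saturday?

Check each year's weekday for October 20 and Jan 22:
  1924: Mon/Tue  1925: Tue/Thu  1926: Wed/Fri  1927: Thu/Sat ✓  1928: Sat/Sun  1929: Sun/Tue  1930: Mon/Wed  1931: Tue/Thu  1932: Thu/Fri  1933: Fri/Sun  1934: Sat/Mon  1935: Sun/Tue  1936: Tue/Wed  1937: Wed/Fri  …(13 more)…  1951: Sat/Mon  1952: Mon/Tue  1953: Tue/Thu  1954: Wed/Fri  1955: Thu/Sat ✓  1956: Sat/Sun  1957: Sun/Tue  1958: Mon/Wed  1959: Tue/Thu  1960: Thu/Fri  1961: Fri/Sun  1962: Sat/Mon  1963: Sun/Tue  1964: Tue/Wed
Both conditions hold in: 1927, 1938, 1949, 1955 — 4.

4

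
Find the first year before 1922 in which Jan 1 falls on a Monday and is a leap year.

1912

Jan 1 advances by 2 weekdays after a leap year and by 1 after a common year.
1922: Jan 1 is Sunday.
1921: Saturday
1920: Thursday (leap)
1919: Wednesday
1918: Tuesday
1917: Monday
1916: Saturday (leap)
1915: Friday
1914: Thursday
1913: Wednesday
1912: Monday (leap)
1912 begins on a Monday and is a leap year.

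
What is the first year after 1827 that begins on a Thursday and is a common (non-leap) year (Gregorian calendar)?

1829

Jan 1 advances by 2 weekdays after a leap year and by 1 after a common year.
1827: Jan 1 is Monday.
1828: Tuesday (leap)
1829: Thursday
1829 begins on a Thursday and is a common year.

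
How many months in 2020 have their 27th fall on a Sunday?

2

Check the 27th of each month of 2020: Jan 27: Mon, Feb 27: Thu, Mar 27: Fri, Apr 27: Mon, May 27: Wed, Jun 27: Sat, Jul 27: Mon, Aug 27: Thu, Sep 27: Sun, Oct 27: Tue, Nov 27: Fri, Dec 27: Sun.
Sunday occurs in September, December — 2 months.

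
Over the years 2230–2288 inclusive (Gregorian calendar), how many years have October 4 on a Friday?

8

Track October 4's weekday year by year (advancing +1, or +2 across a Feb 29):
  2230: Mon  2231: Tue (+1)  2232: Thu (+2)  2233: Fri (+1) ✓  2234: Sat (+1)
  2235: Sun (+1)  2236: Tue (+2)  2237: Wed (+1)  2238: Thu (+1)  2239: Fri (+1) ✓
  2240: Sun (+2)  2241: Mon (+1)  2242: Tue (+1)  2243: Wed (+1)  … (31 more years) …
  2275: Mon (+1)  2276: Wed (+2)  2277: Thu (+1)  2278: Fri (+1) ✓  2279: Sat (+1)
  2280: Mon (+2)  2281: Tue (+1)  2282: Wed (+1)  2283: Thu (+1)  2284: Sat (+2)
  2285: Sun (+1)  2286: Mon (+1)  2287: Tue (+1)  2288: Thu (+2)
Friday years: 2233, 2239, 2244, 2250, 2261, 2267, 2272, 2278 — 8 in total.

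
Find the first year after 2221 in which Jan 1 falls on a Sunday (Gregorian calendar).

Jan 1 advances by 2 weekdays after a leap year and by 1 after a common year.
2221: Jan 1 is Monday.
2222: Tuesday
2223: Wednesday
2224: Thursday (leap)
2225: Saturday
2226: Sunday
2226 begins on a Sunday

2226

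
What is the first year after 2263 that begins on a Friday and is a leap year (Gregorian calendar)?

Jan 1 advances by 2 weekdays after a leap year and by 1 after a common year.
2263: Jan 1 is Thursday.
2264: Friday (leap)
2264 begins on a Friday and is a leap year.

2264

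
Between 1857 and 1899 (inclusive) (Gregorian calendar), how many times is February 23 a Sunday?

6

Track February 23's weekday year by year (advancing +1, or +2 across a Feb 29):
  1857: Mon  1858: Tue (+1)  1859: Wed (+1)  1860: Thu (+1)  1861: Sat (+2)
  1862: Sun (+1) ✓  1863: Mon (+1)  1864: Tue (+1)  1865: Thu (+2)  1866: Fri (+1)
  1867: Sat (+1)  1868: Sun (+1) ✓  1869: Tue (+2)  1870: Wed (+1)  … (15 more years) …
  1886: Tue (+1)  1887: Wed (+1)  1888: Thu (+1)  1889: Sat (+2)  1890: Sun (+1) ✓
  1891: Mon (+1)  1892: Tue (+1)  1893: Thu (+2)  1894: Fri (+1)  1895: Sat (+1)
  1896: Sun (+1) ✓  1897: Tue (+2)  1898: Wed (+1)  1899: Thu (+1)
Sunday years: 1862, 1868, 1873, 1879, 1890, 1896 — 6 in total.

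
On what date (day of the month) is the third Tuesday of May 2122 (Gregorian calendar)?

May 1, 2122 is a Friday, so the first Tuesday is the 5th.
The third Tuesday is 5 + 14 = 19.

19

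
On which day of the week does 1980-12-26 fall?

January 1, 1980 is a Tuesday.
December 26 is day 361 of the year, i.e. 360 days after Jan 1.
360 mod 7 = 3, so advance 3 weekdays from Tuesday: Friday.

Friday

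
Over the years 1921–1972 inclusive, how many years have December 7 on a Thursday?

8

Track December 7's weekday year by year (advancing +1, or +2 across a Feb 29):
  1921: Wed  1922: Thu (+1) ✓  1923: Fri (+1)  1924: Sun (+2)  1925: Mon (+1)
  1926: Tue (+1)  1927: Wed (+1)  1928: Fri (+2)  1929: Sat (+1)  1930: Sun (+1)
  1931: Mon (+1)  1932: Wed (+2)  1933: Thu (+1) ✓  1934: Fri (+1)  … (24 more years) …
  1959: Mon (+1)  1960: Wed (+2)  1961: Thu (+1) ✓  1962: Fri (+1)  1963: Sat (+1)
  1964: Mon (+2)  1965: Tue (+1)  1966: Wed (+1)  1967: Thu (+1) ✓  1968: Sat (+2)
  1969: Sun (+1)  1970: Mon (+1)  1971: Tue (+1)  1972: Thu (+2) ✓
Thursday years: 1922, 1933, 1939, 1944, 1950, 1961, 1967, 1972 — 8 in total.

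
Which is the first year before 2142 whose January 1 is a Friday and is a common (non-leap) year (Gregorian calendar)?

2134

Jan 1 advances by 2 weekdays after a leap year and by 1 after a common year.
2142: Jan 1 is Monday.
2141: Sunday
2140: Friday (leap)
2139: Thursday
2138: Wednesday
2137: Tuesday
2136: Sunday (leap)
2135: Saturday
2134: Friday
2134 begins on a Friday and is a common year.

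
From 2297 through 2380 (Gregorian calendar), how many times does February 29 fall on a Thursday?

Leap years in 2297–2380: 20 of them.
Feb 29 weekday advances by 5 (mod 7) from one leap year to the next four years later (or differs when a century non-leap intervenes).
Leap-day weekdays: 2304:Mon 2308:Sat 2312:Thu✓ 2316:Tue 2320:Sun 2324:Fri 2328:Wed 2332:Mon 2336:Sat 2340:Thu✓ 2344:Tue 2348:Sun 2352:Fri 2356:Wed 2360:Mon 2364:Sat 2368:Thu✓ 2372:Tue 2376:Sun 2380:Fri
Thursday: 2312, 2340, 2368 → 3.

3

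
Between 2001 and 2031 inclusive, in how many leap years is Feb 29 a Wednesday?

Leap years in 2001–2031: 7 of them.
Feb 29 weekday advances by 5 (mod 7) from one leap year to the next four years later (or differs when a century non-leap intervenes).
Leap-day weekdays: 2004:Sun 2008:Fri 2012:Wed✓ 2016:Mon 2020:Sat 2024:Thu 2028:Tue
Wednesday: 2012 → 1.

1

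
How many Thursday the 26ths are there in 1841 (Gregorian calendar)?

Check the 26th of each month of 1841: Jan 26: Tue, Feb 26: Fri, Mar 26: Fri, Apr 26: Mon, May 26: Wed, Jun 26: Sat, Jul 26: Mon, Aug 26: Thu, Sep 26: Sun, Oct 26: Tue, Nov 26: Fri, Dec 26: Sun.
Thursday occurs in August — 1 month.

1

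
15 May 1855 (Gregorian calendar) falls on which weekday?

January 1, 1855 is a Monday.
May 15 is day 135 of the year, i.e. 134 days after Jan 1.
134 mod 7 = 1, so advance 1 weekday from Monday: Tuesday.

Tuesday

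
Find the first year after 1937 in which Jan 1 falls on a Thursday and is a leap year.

1948

Jan 1 advances by 2 weekdays after a leap year and by 1 after a common year.
1937: Jan 1 is Friday.
1938: Saturday
1939: Sunday
1940: Monday (leap)
1941: Wednesday
1942: Thursday
1943: Friday
1944: Saturday (leap)
1945: Monday
1946: Tuesday
1947: Wednesday
1948: Thursday (leap)
1948 begins on a Thursday and is a leap year.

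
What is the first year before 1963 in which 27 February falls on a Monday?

From one year to the next, a fixed date's weekday advances by 1, or by 2 when a Feb 29 lies between the two dates.
1963: February 27 is Wednesday.
1962: Tuesday (−1)
1961: Monday (−1)
27 February falls on a Monday in 1961.

1961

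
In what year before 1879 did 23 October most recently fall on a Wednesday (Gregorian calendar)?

From one year to the next, a fixed date's weekday advances by 1, or by 2 when a Feb 29 lies between the two dates.
1879: October 23 is Thursday.
1878: Wednesday (−1)
23 October falls on a Wednesday in 1878.

1878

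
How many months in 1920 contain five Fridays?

A month of length L has five Fridays iff its first Friday is on day ≤ L−28 (so day 1–3 in a 31-day month, 1–2 in a 30-day month, day 1 in a leap February).
Checking each month of 1920: Jan starts Thu (31d) ✓; Feb starts Sun (29d); Mar starts Mon (31d); Apr starts Thu (30d) ✓; May starts Sat (31d); Jun starts Tue (30d); Jul starts Thu (31d) ✓; Aug starts Sun (31d); Sep starts Wed (30d); Oct starts Fri (31d) ✓; Nov starts Mon (30d); Dec starts Wed (31d) ✓.
Five-Friday months: January, April, July, October, December → 5.

5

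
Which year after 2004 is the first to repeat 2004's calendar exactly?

Two years share a calendar iff Jan 1 falls on the same weekday and both are leap or both are common. 2004: Jan 1 is Thursday, leap year.
2005: Jan 1 Saturday, common
2006: Jan 1 Sunday, common
2007: Jan 1 Monday, common
2008: Jan 1 Tuesday, leap
2009: Jan 1 Thursday, common
2010: Jan 1 Friday, common
2011: Jan 1 Saturday, common
2012: Jan 1 Sunday, leap
2013: Jan 1 Tuesday, common
2014: Jan 1 Wednesday, common
2015: Jan 1 Thursday, common
2016: Jan 1 Friday, leap
2017: Jan 1 Sunday, common
2018: Jan 1 Monday, common
2019: Jan 1 Tuesday, common
2020: Jan 1 Wednesday, leap
2021: Jan 1 Friday, common
2022: Jan 1 Saturday, common
2023: Jan 1 Sunday, common
2024: Jan 1 Monday, leap
2025: Jan 1 Wednesday, common
2026: Jan 1 Thursday, common
2027: Jan 1 Friday, common
2028: Jan 1 Saturday, leap
2029: Jan 1 Monday, common
2030: Jan 1 Tuesday, common
2031: Jan 1 Wednesday, common
2032: Jan 1 Thursday, leap
2032 matches on both conditions.

2032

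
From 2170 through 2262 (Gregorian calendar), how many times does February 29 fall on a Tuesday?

3

Leap years in 2170–2262: 22 of them.
Feb 29 weekday advances by 5 (mod 7) from one leap year to the next four years later (or differs when a century non-leap intervenes).
Leap-day weekdays: 2172:Sat 2176:Thu 2180:Tue✓ 2184:Sun 2188:Fri 2192:Wed 2196:Mon 2204:Wed 2208:Mon 2212:Sat 2216:Thu 2220:Tue✓ 2224:Sun 2228:Fri 2232:Wed 2236:Mon 2240:Sat 2244:Thu 2248:Tue✓ 2252:Sun 2256:Fri 2260:Wed
Tuesday: 2180, 2220, 2248 → 3.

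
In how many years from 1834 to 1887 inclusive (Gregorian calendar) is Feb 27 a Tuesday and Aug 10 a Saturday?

2

Check each year's weekday for Feb 27 and Aug 10:
  1834: Thu/Sun  1835: Fri/Mon  1836: Sat/Wed  1837: Mon/Thu  1838: Tue/Fri  1839: Wed/Sat  1840: Thu/Mon  1841: Sat/Tue  1842: Sun/Wed  1843: Mon/Thu  1844: Tue/Sat ✓  1845: Thu/Sun  1846: Fri/Mon  1847: Sat/Tue  …(26 more)…  1874: Fri/Mon  1875: Sat/Tue  1876: Sun/Thu  1877: Tue/Fri  1878: Wed/Sat  1879: Thu/Sun  1880: Fri/Tue  1881: Sun/Wed  1882: Mon/Thu  1883: Tue/Fri  1884: Wed/Sun  1885: Fri/Mon  1886: Sat/Tue  1887: Sun/Wed
Both conditions hold in: 1844, 1872 — 2.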